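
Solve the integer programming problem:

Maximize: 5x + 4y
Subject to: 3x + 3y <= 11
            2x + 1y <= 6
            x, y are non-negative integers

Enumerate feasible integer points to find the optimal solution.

Constraint 1: 3x + 3y <= 11
Constraint 2: 2x + 1y <= 6
Feasible x range (need y >= 0): 0 <= x <= min(11/3, 6/2) => x in {0, ..., 3}.
Enumerate feasible integer points row by row (the coefficient of y is 4 > 0, so for each x the largest feasible y gives the best value):
  x = 0: y <= min((11 - 3*0)/3, (6 - 2*0)/1) => y in {0, ..., 3}; best 5*0 + 4*3 = 12
  x = 1: y <= min((11 - 3*1)/3, (6 - 2*1)/1) => y in {0, ..., 2}; best 5*1 + 4*2 = 13
  x = 2: y <= min((11 - 3*2)/3, (6 - 2*2)/1) => y in {0, ..., 1}; best 5*2 + 4*1 = 14
  x = 3: y <= min((11 - 3*3)/3, (6 - 2*3)/1) => y in {0}; best 5*3 + 4*0 = 15
The maximum 5x + 4y = 15 is achieved at x = 3, y = 0.
Check: 3*3 + 3*0 = 9 <= 11 and 2*3 + 1*0 = 6 <= 6.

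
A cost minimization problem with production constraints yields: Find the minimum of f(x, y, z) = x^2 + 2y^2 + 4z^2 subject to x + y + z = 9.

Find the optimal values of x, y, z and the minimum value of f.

Using Lagrange multipliers on f = x^2 + 2y^2 + 4z^2 with constraint x + y + z = 9:
Conditions: 2*1*x = lambda, 2*2*y = lambda, 2*4*z = lambda
So x = lambda/2, y = lambda/4, z = lambda/8
Substituting into constraint: lambda * (7/8) = 9
lambda = 72/7
x = 36/7, y = 18/7, z = 9/7
Minimum value = 324/7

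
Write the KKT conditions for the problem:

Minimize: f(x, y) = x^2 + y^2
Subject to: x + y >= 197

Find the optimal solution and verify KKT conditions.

KKT conditions for min x^2 + y^2 s.t. x + y >= 197:
Stationarity: 2x = mu, 2y = mu
So x = y = mu/2.
Complementary slackness: mu*(x + y - 197) = 0
Primal feasibility: x + y >= 197; dual feasibility: mu >= 0
If mu = 0 then x = y = 0, but 0 + 0 < 197 is infeasible, so the constraint is active.
Constraint active: x + y = 2*(mu/2) = 197 => mu = 197
x = y = 197/2, f = 38809/2
Verify: stationarity 2*(197/2) = 197 = mu; primal 197/2 + 197/2 = 197 >= 197; dual mu = 197 >= 0; complementary slackness 197*(197 - 197) = 0. All KKT conditions hold.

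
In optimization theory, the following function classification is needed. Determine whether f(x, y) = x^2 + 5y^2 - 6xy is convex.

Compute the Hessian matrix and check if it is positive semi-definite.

f(x,y) = x^2 + 5y^2 - 6xy
Hessian H = [[2, -6], [-6, 10]]
trace(H) = 12, det(H) = -16
Eigenvalues: (12 +/- sqrt(208)) / 2 = 13.21, -1.211
Since not both eigenvalues positive, f is neither convex nor concave.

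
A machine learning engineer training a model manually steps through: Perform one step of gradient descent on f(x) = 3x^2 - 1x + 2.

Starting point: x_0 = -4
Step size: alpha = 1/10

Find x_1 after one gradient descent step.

f(x) = 3x^2 - 1x + 2
f'(x) = 6x - 1
f'(-4) = 6*-4 + (-1) = -25
x_1 = x_0 - alpha * f'(x_0) = -4 - 1/10 * -25 = -3/2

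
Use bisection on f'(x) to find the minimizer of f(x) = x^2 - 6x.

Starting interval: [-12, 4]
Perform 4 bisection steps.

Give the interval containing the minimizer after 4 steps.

Finding critical point of f(x) = x^2 - 6x using bisection on f'(x) = 2x + -6.
f'(x) = 0 when x = 3.
Starting interval: [-12, 4]
Step 1: mid = -4, f'(mid) = -14, new interval = [-4, 4]
Step 2: mid = 0, f'(mid) = -6, new interval = [0, 4]
Step 3: mid = 2, f'(mid) = -2, new interval = [2, 4]
Step 4: mid = 3, f'(mid) = 0, new interval = [3, 3]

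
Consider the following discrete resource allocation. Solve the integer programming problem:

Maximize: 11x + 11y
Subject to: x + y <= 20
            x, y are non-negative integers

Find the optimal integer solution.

Objective: 11x + 11y, constraint: x + y <= 20
Coefficient of x is 11 >= coefficient of y is 11, so allocate the entire budget to x.
Optimal: x = 20, y = 0, value = 220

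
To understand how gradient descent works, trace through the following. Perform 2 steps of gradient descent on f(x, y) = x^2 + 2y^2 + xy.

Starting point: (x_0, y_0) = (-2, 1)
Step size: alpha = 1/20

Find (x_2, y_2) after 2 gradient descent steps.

f(x,y) = x^2 + 2y^2 + xy
grad_x = 2x + 1y, grad_y = 4y + 1x
Step 1: grad = (-3, 2), (-37/20, 9/10)
Step 2: grad = (-14/5, 7/4), (-171/100, 13/16)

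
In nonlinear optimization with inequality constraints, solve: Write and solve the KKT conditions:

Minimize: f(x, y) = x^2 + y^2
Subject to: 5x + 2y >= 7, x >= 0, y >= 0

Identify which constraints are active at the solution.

KKT conditions for min x^2 + y^2 s.t. 5x + 2y >= 7, x >= 0, y >= 0:
Stationarity: 2x = mu*5 + mu_x, 2y = mu*2 + mu_y, with mu, mu_x, mu_y >= 0
Complementary slackness: mu*(5x + 2y - 7) = 0, mu_x*x = 0, mu_y*y = 0
(0, 0) is infeasible (5*0 + 2*0 < 7), so if mu = 0 stationarity would force x = mu_x/2 >= 0, y = mu_y/2 >= 0 with mu_x*x = mu_y*y = 0, i.e. x = y = 0: contradiction. Hence mu > 0 and 5x + 2y = 7 is active.
Try x > 0, y > 0 (so mu_x = mu_y = 0): x = 5*mu/2, y = 2*mu/2
Substitute: 5*(5*mu/2) + 2*(2*mu/2) = 7
  mu*29/2 = 7 => mu = 14/29
x* = 35/29 > 0, y* = 14/29 > 0, consistent with mu_x = mu_y = 0.
f is convex and the constraints are linear, so this KKT point is the global minimum.
f* = 49/29
Active constraints: 5x + 2y >= 7 (holds with equality, mu = 14/29 > 0); x >= 0 and y >= 0 are inactive (mu_x = mu_y = 0).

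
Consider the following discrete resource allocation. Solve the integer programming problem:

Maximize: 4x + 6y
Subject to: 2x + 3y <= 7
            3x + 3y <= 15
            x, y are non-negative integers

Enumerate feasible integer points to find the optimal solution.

Constraint 1: 2x + 3y <= 7
Constraint 2: 3x + 3y <= 15
Feasible x range (need y >= 0): 0 <= x <= min(7/2, 15/3) => x in {0, ..., 3}.
Enumerate feasible integer points row by row (the coefficient of y is 6 > 0, so for each x the largest feasible y gives the best value):
  x = 0: y <= min((7 - 2*0)/3, (15 - 3*0)/3) => y in {0, ..., 2}; best 4*0 + 6*2 = 12
  x = 1: y <= min((7 - 2*1)/3, (15 - 3*1)/3) => y in {0, ..., 1}; best 4*1 + 6*1 = 10
  x = 2: y <= min((7 - 2*2)/3, (15 - 3*2)/3) => y in {0, ..., 1}; best 4*2 + 6*1 = 14
  x = 3: y <= min((7 - 2*3)/3, (15 - 3*3)/3) => y in {0}; best 4*3 + 6*0 = 12
The maximum 4x + 6y = 14 is achieved at x = 2, y = 1.
Check: 2*2 + 3*1 = 7 <= 7 and 3*2 + 3*1 = 9 <= 15.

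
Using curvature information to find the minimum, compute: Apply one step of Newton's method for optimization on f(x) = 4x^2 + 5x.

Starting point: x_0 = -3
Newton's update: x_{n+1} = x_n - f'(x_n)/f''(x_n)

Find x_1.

f(x) = 4x^2 + 5x
f'(x) = 8x + (5), f''(x) = 8
Newton step: x_1 = x_0 - f'(x_0)/f''(x_0)
f'(-3) = -19
x_1 = -3 - -19/8 = -5/8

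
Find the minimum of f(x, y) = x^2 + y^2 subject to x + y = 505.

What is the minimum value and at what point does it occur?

Substitute y = 505 - x into f(x,y) = x^2 + y^2:
g(x) = x^2 + (505 - x)^2 = 2x^2 - 1010x + 255025
g'(x) = 4x - 1010 = 0  =>  x = 505/2
y = 505 - 505/2 = 505/2
Minimum value = (505/2)^2 + (505/2)^2 = 255025/2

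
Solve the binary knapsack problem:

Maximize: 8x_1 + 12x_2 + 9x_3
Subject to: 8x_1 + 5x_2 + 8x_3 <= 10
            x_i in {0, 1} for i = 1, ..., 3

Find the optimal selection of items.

Items: item 1 (v=8, w=8), item 2 (v=12, w=5), item 3 (v=9, w=8)
Capacity: 10
Checking all 8 subsets (w = total weight, v = total value):
  {}: w = 0, v = 0
  {1}: w = 8, v = 8
  {2}: w = 5, v = 12
  {3}: w = 8, v = 9
  {1, 2}: w = 13 > 10, infeasible
  {1, 3}: w = 16 > 10, infeasible
  {2, 3}: w = 13 > 10, infeasible
  {1, 2, 3}: w = 21 > 10, infeasible
Best feasible subset: items [2]
Total weight: 5 <= 10, total value: 12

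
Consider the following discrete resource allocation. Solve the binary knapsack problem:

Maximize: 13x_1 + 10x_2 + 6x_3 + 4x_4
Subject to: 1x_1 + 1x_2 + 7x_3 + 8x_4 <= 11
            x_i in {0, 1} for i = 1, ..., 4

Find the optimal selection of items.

Items: item 1 (v=13, w=1), item 2 (v=10, w=1), item 3 (v=6, w=7), item 4 (v=4, w=8)
Capacity: 11
Checking all 16 subsets (w = total weight, v = total value):
  {}: w = 0, v = 0
  {1}: w = 1, v = 13
  {2}: w = 1, v = 10
  {3}: w = 7, v = 6
  {4}: w = 8, v = 4
  {1, 2}: w = 2, v = 23
  {1, 3}: w = 8, v = 19
  {1, 4}: w = 9, v = 17
  {2, 3}: w = 8, v = 16
  {2, 4}: w = 9, v = 14
  {3, 4}: w = 15 > 11, infeasible
  {1, 2, 3}: w = 9, v = 29
  {1, 2, 4}: w = 10, v = 27
  {1, 3, 4}: w = 16 > 11, infeasible
  {2, 3, 4}: w = 16 > 11, infeasible
  {1, 2, 3, 4}: w = 17 > 11, infeasible
Best feasible subset: items [1, 2, 3]
Total weight: 9 <= 11, total value: 29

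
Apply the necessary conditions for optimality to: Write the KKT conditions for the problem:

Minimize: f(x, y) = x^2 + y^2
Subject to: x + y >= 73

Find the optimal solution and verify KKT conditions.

KKT conditions for min x^2 + y^2 s.t. x + y >= 73:
Stationarity: 2x = mu, 2y = mu
So x = y = mu/2.
Complementary slackness: mu*(x + y - 73) = 0
Primal feasibility: x + y >= 73; dual feasibility: mu >= 0
If mu = 0 then x = y = 0, but 0 + 0 < 73 is infeasible, so the constraint is active.
Constraint active: x + y = 2*(mu/2) = 73 => mu = 73
x = y = 73/2, f = 5329/2
Verify: stationarity 2*(73/2) = 73 = mu; primal 73/2 + 73/2 = 73 >= 73; dual mu = 73 >= 0; complementary slackness 73*(73 - 73) = 0. All KKT conditions hold.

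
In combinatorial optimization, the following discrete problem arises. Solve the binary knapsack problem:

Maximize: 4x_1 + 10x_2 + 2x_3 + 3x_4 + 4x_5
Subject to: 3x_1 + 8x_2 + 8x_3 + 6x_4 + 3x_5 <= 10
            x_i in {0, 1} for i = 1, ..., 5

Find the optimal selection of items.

Items: item 1 (v=4, w=3), item 2 (v=10, w=8), item 3 (v=2, w=8), item 4 (v=3, w=6), item 5 (v=4, w=3)
Capacity: 10
Checking all 32 subsets (w = total weight, v = total value):
  {}: w = 0, v = 0
  {1}: w = 3, v = 4
  {2}: w = 8, v = 10
  {3}: w = 8, v = 2
  {4}: w = 6, v = 3
  {5}: w = 3, v = 4
  {1, 2}: w = 11 > 10, infeasible
  {1, 3}: w = 11 > 10, infeasible
  {1, 4}: w = 9, v = 7
  {1, 5}: w = 6, v = 8
  {2, 3}: w = 16 > 10, infeasible
  {2, 4}: w = 14 > 10, infeasible
  {2, 5}: w = 11 > 10, infeasible
  {3, 4}: w = 14 > 10, infeasible
  {3, 5}: w = 11 > 10, infeasible
  {4, 5}: w = 9, v = 7
  {1, 2, 3}: w = 19 > 10, infeasible
  {1, 2, 4}: w = 17 > 10, infeasible
  {1, 2, 5}: w = 14 > 10, infeasible
  {1, 3, 4}: w = 17 > 10, infeasible
  {1, 3, 5}: w = 14 > 10, infeasible
  {1, 4, 5}: w = 12 > 10, infeasible
  {2, 3, 4}: w = 22 > 10, infeasible
  {2, 3, 5}: w = 19 > 10, infeasible
  {2, 4, 5}: w = 17 > 10, infeasible
  {3, 4, 5}: w = 17 > 10, infeasible
  {1, 2, 3, 4}: w = 25 > 10, infeasible
  {1, 2, 3, 5}: w = 22 > 10, infeasible
  {1, 2, 4, 5}: w = 20 > 10, infeasible
  {1, 3, 4, 5}: w = 20 > 10, infeasible
  {2, 3, 4, 5}: w = 25 > 10, infeasible
  {1, 2, 3, 4, 5}: w = 28 > 10, infeasible
Best feasible subset: items [2]
Total weight: 8 <= 10, total value: 10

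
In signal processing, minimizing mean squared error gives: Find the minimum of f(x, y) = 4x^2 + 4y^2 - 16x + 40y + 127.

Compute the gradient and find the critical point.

f(x,y) = 4x^2 + 4y^2 - 16x + 40y + 127
df/dx = 8x + (-16) = 0  =>  x = 2
df/dy = 8y + (40) = 0  =>  y = -5
f(2, -5) = 4*(2)^2 + 4*(-5)^2 + -16*(2) + 40*(-5) + 127 = 11
Hessian is diagonal with entries 8, 8 > 0, so this is a minimum.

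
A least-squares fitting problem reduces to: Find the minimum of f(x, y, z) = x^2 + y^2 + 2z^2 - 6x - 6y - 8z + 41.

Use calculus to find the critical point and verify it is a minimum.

f(x,y,z) = x^2 + y^2 + 2z^2 - 6x - 6y - 8z + 41
df/dx = 2x + (-6) = 0 => x = 3
df/dy = 2y + (-6) = 0 => y = 3
df/dz = 4z + (-8) = 0 => z = 2
f(3,3,2) = 1*(3)^2 + 1*(3)^2 + 2*(2)^2 + -6*(3) + -6*(3) + -8*(2) + 41 = 15
Hessian is diagonal with entries 2, 2, 4 > 0, confirmed minimum.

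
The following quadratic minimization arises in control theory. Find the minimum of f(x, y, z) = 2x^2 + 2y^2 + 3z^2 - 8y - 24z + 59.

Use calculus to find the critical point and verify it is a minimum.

f(x,y,z) = 2x^2 + 2y^2 + 3z^2 - 8y - 24z + 59
df/dx = 4x + (0) = 0 => x = 0
df/dy = 4y + (-8) = 0 => y = 2
df/dz = 6z + (-24) = 0 => z = 4
f(0,2,4) = 2*(0)^2 + 2*(2)^2 + 3*(4)^2 + -8*(2) + -24*(4) + 59 = 3
Hessian is diagonal with entries 4, 4, 6 > 0, confirmed minimum.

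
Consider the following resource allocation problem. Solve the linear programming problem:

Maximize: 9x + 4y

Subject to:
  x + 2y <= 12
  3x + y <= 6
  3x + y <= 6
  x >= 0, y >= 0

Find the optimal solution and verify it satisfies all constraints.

Feasible vertices: (0, 0), (0, 6), (2, 0)
Objective 9x + 4y at each vertex:
  (0, 0): 0
  (0, 6): 24
  (2, 0): 18
Maximum is 24 at (0, 6).
Verify constraints at (x, y) = (0, 6):
  1*0 + 2*6 = 12 <= 12 (active)
  3*0 + 1*6 = 6 <= 6 (active)
  3*0 + 1*6 = 6 <= 6 (active)
  x = 0 >= 0, y = 6 >= 0. All constraints satisfied.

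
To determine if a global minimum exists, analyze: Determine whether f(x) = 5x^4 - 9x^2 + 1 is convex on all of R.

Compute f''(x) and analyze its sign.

f(x) = 5x^4 - 9x^2 + 1
f'(x) = 20x^3 + -18x
f''(x) = 60x^2 + -18
f''(0) = -18 < 0, so not convex near x = 0
Therefore, f is not globally convex on R.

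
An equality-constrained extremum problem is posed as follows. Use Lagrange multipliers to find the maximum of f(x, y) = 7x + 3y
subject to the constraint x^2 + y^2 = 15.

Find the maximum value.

Set up Lagrange conditions: grad f = lambda * grad g
  7 = 2*lambda*x
  3 = 2*lambda*y
From these: x/y = 7/3, so x = 7t, y = 3t for some t.
Substitute into constraint: (7t)^2 + (3t)^2 = 15
  t^2 * 58 = 15
  t = sqrt(15/58)
Maximum = 7*x + 3*y = (7^2 + 3^2)*t = 58 * sqrt(15/58) = sqrt(870)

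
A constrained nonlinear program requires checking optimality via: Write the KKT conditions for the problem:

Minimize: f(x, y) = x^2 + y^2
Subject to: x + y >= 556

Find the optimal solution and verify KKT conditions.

KKT conditions for min x^2 + y^2 s.t. x + y >= 556:
Stationarity: 2x = mu, 2y = mu
So x = y = mu/2.
Complementary slackness: mu*(x + y - 556) = 0
Primal feasibility: x + y >= 556; dual feasibility: mu >= 0
If mu = 0 then x = y = 0, but 0 + 0 < 556 is infeasible, so the constraint is active.
Constraint active: x + y = 2*(mu/2) = 556 => mu = 556
x = y = 278, f = 154568
Verify: stationarity 2*278 = 556 = mu; primal 278 + 278 = 556 >= 556; dual mu = 556 >= 0; complementary slackness 556*(556 - 556) = 0. All KKT conditions hold.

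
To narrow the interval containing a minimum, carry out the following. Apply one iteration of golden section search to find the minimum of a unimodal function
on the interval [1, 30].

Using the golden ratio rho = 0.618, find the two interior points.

Golden section search on [1, 30].
Golden ratio rho = 0.618 (approx).
Interior points:
  x_1 = 1 + (1-0.618)*29 = 12.0780
  x_2 = 1 + 0.618*29 = 18.9220
Compare f(x_1) and f(x_2) to determine which subinterval to keep.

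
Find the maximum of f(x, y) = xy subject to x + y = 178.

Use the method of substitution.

Substitute y = 178 - x into f(x,y) = xy:
g(x) = x(178 - x) = 178x - x^2
g'(x) = 178 - 2x = 0  =>  x = 89
y = 178 - 89 = 89
Maximum value = 89 * 89 = 7921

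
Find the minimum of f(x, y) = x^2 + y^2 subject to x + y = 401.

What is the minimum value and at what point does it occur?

Substitute y = 401 - x into f(x,y) = x^2 + y^2:
g(x) = x^2 + (401 - x)^2 = 2x^2 - 802x + 160801
g'(x) = 4x - 802 = 0  =>  x = 401/2
y = 401 - 401/2 = 401/2
Minimum value = (401/2)^2 + (401/2)^2 = 160801/2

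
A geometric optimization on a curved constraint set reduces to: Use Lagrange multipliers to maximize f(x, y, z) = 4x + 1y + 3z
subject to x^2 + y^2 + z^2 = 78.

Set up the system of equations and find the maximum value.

Lagrange conditions: 4 = 2*lambda*x, 1 = 2*lambda*y, 3 = 2*lambda*z
So x:4 = y:1 = z:3, i.e. x = 4t, y = 1t, z = 3t
Constraint: t^2*(4^2 + 1^2 + 3^2) = 78
  t^2 * 26 = 78  =>  t = sqrt(3)
Maximum = 4*4t + 1*1t + 3*3t = 26*sqrt(3) = sqrt(2028)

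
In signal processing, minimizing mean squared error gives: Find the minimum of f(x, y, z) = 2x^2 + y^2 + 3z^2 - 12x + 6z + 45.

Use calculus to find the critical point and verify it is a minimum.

f(x,y,z) = 2x^2 + y^2 + 3z^2 - 12x + 6z + 45
df/dx = 4x + (-12) = 0 => x = 3
df/dy = 2y + (0) = 0 => y = 0
df/dz = 6z + (6) = 0 => z = -1
f(3,0,-1) = 2*(3)^2 + 1*(0)^2 + 3*(-1)^2 + -12*(3) + 6*(-1) + 45 = 24
Hessian is diagonal with entries 4, 2, 6 > 0, confirmed minimum.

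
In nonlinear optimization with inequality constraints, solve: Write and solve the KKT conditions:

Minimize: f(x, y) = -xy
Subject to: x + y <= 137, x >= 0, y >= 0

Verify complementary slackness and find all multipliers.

Problem: min -xy s.t. x + y <= 137 (multiplier lambda), x >= 0 (mu_x), y >= 0 (mu_y)
KKT stationarity: -y + lambda - mu_x = 0, -x + lambda - mu_y = 0, with lambda, mu_x, mu_y >= 0
Complementary slackness: lambda*(x + y - 137) = 0, mu_x*x = 0, mu_y*y = 0
If lambda = 0: y = -mu_x <= 0 and x = -mu_y <= 0 force x = y = 0 with f = 0; but x = y = 137/2 is feasible with f = -18769/4 < 0, so this is not the minimum. Hence lambda > 0 and x + y = 137.
Try x > 0, y > 0 (so mu_x = mu_y = 0): y = lambda, x = lambda => x = y = lambda
x + y = 137 => 2*lambda = 137 => lambda = 137/2
x* = y* = 137/2 > 0, consistent with mu_x = mu_y = 0.
(Any feasible point with x = 0 or y = 0 has f = 0 > -18769/4, so the minimum is not on those boundaries.)
min(-xy) = -18769/4 (i.e. max xy = 18769/4)
Multipliers: lambda = 137/2, mu_x = 0, mu_y = 0
Complementary slackness: lambda*(x + y - 137) = 137/2*(137/2 + 137/2 - 137) = 0, mu_x*x = 0*137/2 = 0, mu_y*y = 0*137/2 = 0. Satisfied.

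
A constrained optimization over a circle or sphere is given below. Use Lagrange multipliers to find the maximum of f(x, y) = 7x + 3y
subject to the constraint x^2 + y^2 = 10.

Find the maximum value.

Set up Lagrange conditions: grad f = lambda * grad g
  7 = 2*lambda*x
  3 = 2*lambda*y
From these: x/y = 7/3, so x = 7t, y = 3t for some t.
Substitute into constraint: (7t)^2 + (3t)^2 = 10
  t^2 * 58 = 10
  t = sqrt(10/58)
Maximum = 7*x + 3*y = (7^2 + 3^2)*t = 58 * sqrt(10/58) = sqrt(580)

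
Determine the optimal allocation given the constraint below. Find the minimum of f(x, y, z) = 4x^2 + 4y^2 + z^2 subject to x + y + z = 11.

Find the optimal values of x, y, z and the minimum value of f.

Using Lagrange multipliers on f = 4x^2 + 4y^2 + z^2 with constraint x + y + z = 11:
Conditions: 2*4*x = lambda, 2*4*y = lambda, 2*1*z = lambda
So x = lambda/8, y = lambda/8, z = lambda/2
Substituting into constraint: lambda * (3/4) = 11
lambda = 44/3
x = 11/6, y = 11/6, z = 22/3
Minimum value = 242/3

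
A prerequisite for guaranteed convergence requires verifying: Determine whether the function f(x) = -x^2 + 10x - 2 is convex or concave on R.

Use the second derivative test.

f(x) = -x^2 + 10x - 2
f'(x) = -2x + 10
f''(x) = -2
Since f''(x) = -2 < 0 for all x, f is concave on R.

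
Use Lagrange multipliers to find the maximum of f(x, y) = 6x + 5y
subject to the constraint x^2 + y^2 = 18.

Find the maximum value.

Set up Lagrange conditions: grad f = lambda * grad g
  6 = 2*lambda*x
  5 = 2*lambda*y
From these: x/y = 6/5, so x = 6t, y = 5t for some t.
Substitute into constraint: (6t)^2 + (5t)^2 = 18
  t^2 * 61 = 18
  t = sqrt(18/61)
Maximum = 6*x + 5*y = (6^2 + 5^2)*t = 61 * sqrt(18/61) = sqrt(1098)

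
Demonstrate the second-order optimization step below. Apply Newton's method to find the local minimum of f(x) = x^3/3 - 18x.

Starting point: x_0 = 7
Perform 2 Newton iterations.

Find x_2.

f(x) = x^3/3 - 18x
f'(x) = x^2 - 18, f''(x) = 2x
Newton update: x_{n+1} = x_n - (x_n^2 - 18)/(2*x_n)
Step 1: x_0 = 7, f'=31, f''=14, x_1 = 67/14
Step 2: x_1 = 67/14, f'=961/196, f''=67/7, x_2 = 8017/1876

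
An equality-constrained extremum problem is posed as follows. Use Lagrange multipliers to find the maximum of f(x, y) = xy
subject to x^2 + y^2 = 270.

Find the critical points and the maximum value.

Lagrange conditions: y = 2*lambda*x and x = 2*lambda*y
If x = 0 then y = 0, violating the constraint, so x, y != 0.
Dividing: y/x = x/y => x^2 = y^2 => y = x or y = -x
Constraint: 2x^2 = 270 => x^2 = 135 => x = +/-sqrt(135)
Critical points: (sqrt(135), sqrt(135)), (-sqrt(135), -sqrt(135)), (sqrt(135), -sqrt(135)), (-sqrt(135), sqrt(135))
  y = x:  xy = x^2 = 135  at (sqrt(135), sqrt(135)) and (-sqrt(135), -sqrt(135))
  y = -x: xy = -x^2 = -135 at (sqrt(135), -sqrt(135)) and (-sqrt(135), sqrt(135))
Maximum xy = 135 at (sqrt(135), sqrt(135)) and (-sqrt(135), -sqrt(135))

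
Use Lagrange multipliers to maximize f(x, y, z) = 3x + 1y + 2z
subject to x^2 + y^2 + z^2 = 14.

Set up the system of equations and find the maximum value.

Lagrange conditions: 3 = 2*lambda*x, 1 = 2*lambda*y, 2 = 2*lambda*z
So x:3 = y:1 = z:2, i.e. x = 3t, y = 1t, z = 2t
Constraint: t^2*(3^2 + 1^2 + 2^2) = 14
  t^2 * 14 = 14  =>  t = sqrt(1)
Maximum = 3*3t + 1*1t + 2*2t = 14*sqrt(1) = 14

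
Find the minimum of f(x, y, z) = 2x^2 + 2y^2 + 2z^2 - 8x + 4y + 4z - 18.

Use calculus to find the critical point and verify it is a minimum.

f(x,y,z) = 2x^2 + 2y^2 + 2z^2 - 8x + 4y + 4z - 18
df/dx = 4x + (-8) = 0 => x = 2
df/dy = 4y + (4) = 0 => y = -1
df/dz = 4z + (4) = 0 => z = -1
f(2,-1,-1) = 2*(2)^2 + 2*(-1)^2 + 2*(-1)^2 + -8*(2) + 4*(-1) + 4*(-1) + -18 = -30
Hessian is diagonal with entries 4, 4, 4 > 0, confirmed minimum.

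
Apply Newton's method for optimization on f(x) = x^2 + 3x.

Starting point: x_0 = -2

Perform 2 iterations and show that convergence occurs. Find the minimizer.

f(x) = x^2 + 3x, f'(x) = 2x + (3), f''(x) = 2
Step 1: f'(-2) = -1, x_1 = -2 - -1/2 = -3/2
Step 2: f'(-3/2) = 0, x_2 = -3/2 (converged)
Newton's method converges in 1 step for quadratics.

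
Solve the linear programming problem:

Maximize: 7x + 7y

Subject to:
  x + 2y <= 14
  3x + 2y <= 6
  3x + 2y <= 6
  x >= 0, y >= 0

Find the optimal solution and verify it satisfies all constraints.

Feasible vertices: (0, 0), (0, 3), (2, 0)
Objective 7x + 7y at each vertex:
  (0, 0): 0
  (0, 3): 21
  (2, 0): 14
Maximum is 21 at (0, 3).
Verify constraints at (x, y) = (0, 3):
  1*0 + 2*3 = 6 <= 14
  3*0 + 2*3 = 6 <= 6 (active)
  3*0 + 2*3 = 6 <= 6 (active)
  x = 0 >= 0, y = 3 >= 0. All constraints satisfied.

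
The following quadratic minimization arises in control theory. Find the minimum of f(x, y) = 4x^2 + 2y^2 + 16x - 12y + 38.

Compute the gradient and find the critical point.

f(x,y) = 4x^2 + 2y^2 + 16x - 12y + 38
df/dx = 8x + (16) = 0  =>  x = -2
df/dy = 4y + (-12) = 0  =>  y = 3
f(-2, 3) = 4*(-2)^2 + 2*(3)^2 + 16*(-2) + -12*(3) + 38 = 4
Hessian is diagonal with entries 8, 4 > 0, so this is a minimum.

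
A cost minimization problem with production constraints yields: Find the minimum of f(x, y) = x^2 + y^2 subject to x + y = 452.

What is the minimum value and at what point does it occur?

Substitute y = 452 - x into f(x,y) = x^2 + y^2:
g(x) = x^2 + (452 - x)^2 = 2x^2 - 904x + 204304
g'(x) = 4x - 904 = 0  =>  x = 226
y = 452 - 226 = 226
Minimum value = 226^2 + 226^2 = 102152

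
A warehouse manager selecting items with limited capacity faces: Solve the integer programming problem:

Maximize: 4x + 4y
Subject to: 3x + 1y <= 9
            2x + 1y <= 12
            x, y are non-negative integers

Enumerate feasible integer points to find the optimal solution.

Constraint 1: 3x + 1y <= 9
Constraint 2: 2x + 1y <= 12
Feasible x range (need y >= 0): 0 <= x <= min(9/3, 12/2) => x in {0, ..., 3}.
Enumerate feasible integer points row by row (the coefficient of y is 4 > 0, so for each x the largest feasible y gives the best value):
  x = 0: y <= min((9 - 3*0)/1, (12 - 2*0)/1) => y in {0, ..., 9}; best 4*0 + 4*9 = 36
  x = 1: y <= min((9 - 3*1)/1, (12 - 2*1)/1) => y in {0, ..., 6}; best 4*1 + 4*6 = 28
  x = 2: y <= min((9 - 3*2)/1, (12 - 2*2)/1) => y in {0, ..., 3}; best 4*2 + 4*3 = 20
  x = 3: y <= min((9 - 3*3)/1, (12 - 2*3)/1) => y in {0}; best 4*3 + 4*0 = 12
The maximum 4x + 4y = 36 is achieved at x = 0, y = 9.
Check: 3*0 + 1*9 = 9 <= 9 and 2*0 + 1*9 = 9 <= 12.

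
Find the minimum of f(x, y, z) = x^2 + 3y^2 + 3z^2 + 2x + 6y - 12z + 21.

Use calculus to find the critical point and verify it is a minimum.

f(x,y,z) = x^2 + 3y^2 + 3z^2 + 2x + 6y - 12z + 21
df/dx = 2x + (2) = 0 => x = -1
df/dy = 6y + (6) = 0 => y = -1
df/dz = 6z + (-12) = 0 => z = 2
f(-1,-1,2) = 1*(-1)^2 + 3*(-1)^2 + 3*(2)^2 + 2*(-1) + 6*(-1) + -12*(2) + 21 = 5
Hessian is diagonal with entries 2, 6, 6 > 0, confirmed minimum.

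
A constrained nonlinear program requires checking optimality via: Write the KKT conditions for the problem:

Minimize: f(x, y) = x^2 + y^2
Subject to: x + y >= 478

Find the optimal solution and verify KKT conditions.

KKT conditions for min x^2 + y^2 s.t. x + y >= 478:
Stationarity: 2x = mu, 2y = mu
So x = y = mu/2.
Complementary slackness: mu*(x + y - 478) = 0
Primal feasibility: x + y >= 478; dual feasibility: mu >= 0
If mu = 0 then x = y = 0, but 0 + 0 < 478 is infeasible, so the constraint is active.
Constraint active: x + y = 2*(mu/2) = 478 => mu = 478
x = y = 239, f = 114242
Verify: stationarity 2*239 = 478 = mu; primal 239 + 239 = 478 >= 478; dual mu = 478 >= 0; complementary slackness 478*(478 - 478) = 0. All KKT conditions hold.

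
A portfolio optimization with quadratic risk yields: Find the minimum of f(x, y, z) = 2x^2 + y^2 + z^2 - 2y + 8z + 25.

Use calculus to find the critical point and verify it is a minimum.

f(x,y,z) = 2x^2 + y^2 + z^2 - 2y + 8z + 25
df/dx = 4x + (0) = 0 => x = 0
df/dy = 2y + (-2) = 0 => y = 1
df/dz = 2z + (8) = 0 => z = -4
f(0,1,-4) = 2*(0)^2 + 1*(1)^2 + 1*(-4)^2 + -2*(1) + 8*(-4) + 25 = 8
Hessian is diagonal with entries 4, 2, 2 > 0, confirmed minimum.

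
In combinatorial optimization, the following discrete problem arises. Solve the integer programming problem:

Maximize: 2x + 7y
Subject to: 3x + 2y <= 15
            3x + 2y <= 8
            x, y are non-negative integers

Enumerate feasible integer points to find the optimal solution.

Constraint 1: 3x + 2y <= 15
Constraint 2: 3x + 2y <= 8
Feasible x range (need y >= 0): 0 <= x <= min(15/3, 8/3) => x in {0, ..., 2}.
Enumerate feasible integer points row by row (the coefficient of y is 7 > 0, so for each x the largest feasible y gives the best value):
  x = 0: y <= min((15 - 3*0)/2, (8 - 3*0)/2) => y in {0, ..., 4}; best 2*0 + 7*4 = 28
  x = 1: y <= min((15 - 3*1)/2, (8 - 3*1)/2) => y in {0, ..., 2}; best 2*1 + 7*2 = 16
  x = 2: y <= min((15 - 3*2)/2, (8 - 3*2)/2) => y in {0, ..., 1}; best 2*2 + 7*1 = 11
The maximum 2x + 7y = 28 is achieved at x = 0, y = 4.
Check: 3*0 + 2*4 = 8 <= 15 and 3*0 + 2*4 = 8 <= 8.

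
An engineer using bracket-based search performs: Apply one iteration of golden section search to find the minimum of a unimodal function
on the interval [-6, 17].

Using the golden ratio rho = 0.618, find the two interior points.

Golden section search on [-6, 17].
Golden ratio rho = 0.618 (approx).
Interior points:
  x_1 = -6 + (1-0.618)*23 = 2.7860
  x_2 = -6 + 0.618*23 = 8.2140
Compare f(x_1) and f(x_2) to determine which subinterval to keep.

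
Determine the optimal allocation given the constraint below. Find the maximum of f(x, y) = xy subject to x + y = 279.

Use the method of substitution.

Substitute y = 279 - x into f(x,y) = xy:
g(x) = x(279 - x) = 279x - x^2
g'(x) = 279 - 2x = 0  =>  x = 279/2
y = 279 - 279/2 = 279/2
Maximum value = (279/2) * (279/2) = 77841/4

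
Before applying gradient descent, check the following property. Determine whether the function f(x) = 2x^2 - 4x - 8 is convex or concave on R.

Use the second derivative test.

f(x) = 2x^2 - 4x - 8
f'(x) = 4x - 4
f''(x) = 4
Since f''(x) = 4 > 0 for all x, f is convex on R.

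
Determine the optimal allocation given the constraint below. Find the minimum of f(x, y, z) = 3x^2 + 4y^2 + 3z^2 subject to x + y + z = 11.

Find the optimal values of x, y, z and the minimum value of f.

Using Lagrange multipliers on f = 3x^2 + 4y^2 + 3z^2 with constraint x + y + z = 11:
Conditions: 2*3*x = lambda, 2*4*y = lambda, 2*3*z = lambda
So x = lambda/6, y = lambda/8, z = lambda/6
Substituting into constraint: lambda * (11/24) = 11
lambda = 24
x = 4, y = 3, z = 4
Minimum value = 132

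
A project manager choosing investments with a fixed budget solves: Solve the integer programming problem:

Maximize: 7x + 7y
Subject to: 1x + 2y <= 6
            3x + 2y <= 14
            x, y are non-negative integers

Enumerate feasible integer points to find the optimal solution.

Constraint 1: 1x + 2y <= 6
Constraint 2: 3x + 2y <= 14
Feasible x range (need y >= 0): 0 <= x <= min(6/1, 14/3) => x in {0, ..., 4}.
Enumerate feasible integer points row by row (the coefficient of y is 7 > 0, so for each x the largest feasible y gives the best value):
  x = 0: y <= min((6 - 1*0)/2, (14 - 3*0)/2) => y in {0, ..., 3}; best 7*0 + 7*3 = 21
  x = 1: y <= min((6 - 1*1)/2, (14 - 3*1)/2) => y in {0, ..., 2}; best 7*1 + 7*2 = 21
  x = 2: y <= min((6 - 1*2)/2, (14 - 3*2)/2) => y in {0, ..., 2}; best 7*2 + 7*2 = 28
  x = 3: y <= min((6 - 1*3)/2, (14 - 3*3)/2) => y in {0, ..., 1}; best 7*3 + 7*1 = 28
  x = 4: y <= min((6 - 1*4)/2, (14 - 3*4)/2) => y in {0, ..., 1}; best 7*4 + 7*1 = 35
The maximum 7x + 7y = 35 is achieved at x = 4, y = 1.
Check: 1*4 + 2*1 = 6 <= 6 and 3*4 + 2*1 = 14 <= 14.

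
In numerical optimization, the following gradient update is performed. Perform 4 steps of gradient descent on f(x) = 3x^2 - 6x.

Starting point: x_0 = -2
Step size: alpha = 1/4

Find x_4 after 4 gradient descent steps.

f(x) = 3x^2 - 6x, f'(x) = 6x + (-6)
Step 1: f'(-2) = -18, x_1 = -2 - 1/4 * -18 = 5/2
Step 2: f'(5/2) = 9, x_2 = 5/2 - 1/4 * 9 = 1/4
Step 3: f'(1/4) = -9/2, x_3 = 1/4 - 1/4 * -9/2 = 11/8
Step 4: f'(11/8) = 9/4, x_4 = 11/8 - 1/4 * 9/4 = 13/16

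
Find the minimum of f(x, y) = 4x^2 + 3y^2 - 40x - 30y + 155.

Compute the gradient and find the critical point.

f(x,y) = 4x^2 + 3y^2 - 40x - 30y + 155
df/dx = 8x + (-40) = 0  =>  x = 5
df/dy = 6y + (-30) = 0  =>  y = 5
f(5, 5) = 4*(5)^2 + 3*(5)^2 + -40*(5) + -30*(5) + 155 = -20
Hessian is diagonal with entries 8, 6 > 0, so this is a minimum.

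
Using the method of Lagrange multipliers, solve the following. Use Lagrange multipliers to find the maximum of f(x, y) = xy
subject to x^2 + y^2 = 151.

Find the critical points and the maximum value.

Lagrange conditions: y = 2*lambda*x and x = 2*lambda*y
If x = 0 then y = 0, violating the constraint, so x, y != 0.
Dividing: y/x = x/y => x^2 = y^2 => y = x or y = -x
Constraint: 2x^2 = 151 => x^2 = 151/2 => x = +/-sqrt(151/2)
Critical points: (sqrt(151/2), sqrt(151/2)), (-sqrt(151/2), -sqrt(151/2)), (sqrt(151/2), -sqrt(151/2)), (-sqrt(151/2), sqrt(151/2))
  y = x:  xy = x^2 = 151/2  at (sqrt(151/2), sqrt(151/2)) and (-sqrt(151/2), -sqrt(151/2))
  y = -x: xy = -x^2 = -151/2 at (sqrt(151/2), -sqrt(151/2)) and (-sqrt(151/2), sqrt(151/2))
Maximum xy = 151/2 at (sqrt(151/2), sqrt(151/2)) and (-sqrt(151/2), -sqrt(151/2))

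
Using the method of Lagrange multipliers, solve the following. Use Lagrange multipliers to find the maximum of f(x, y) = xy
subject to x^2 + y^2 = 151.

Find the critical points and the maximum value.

Lagrange conditions: y = 2*lambda*x and x = 2*lambda*y
If x = 0 then y = 0, violating the constraint, so x, y != 0.
Dividing: y/x = x/y => x^2 = y^2 => y = x or y = -x
Constraint: 2x^2 = 151 => x^2 = 151/2 => x = +/-sqrt(151/2)
Critical points: (sqrt(151/2), sqrt(151/2)), (-sqrt(151/2), -sqrt(151/2)), (sqrt(151/2), -sqrt(151/2)), (-sqrt(151/2), sqrt(151/2))
  y = x:  xy = x^2 = 151/2  at (sqrt(151/2), sqrt(151/2)) and (-sqrt(151/2), -sqrt(151/2))
  y = -x: xy = -x^2 = -151/2 at (sqrt(151/2), -sqrt(151/2)) and (-sqrt(151/2), sqrt(151/2))
Maximum xy = 151/2 at (sqrt(151/2), sqrt(151/2)) and (-sqrt(151/2), -sqrt(151/2))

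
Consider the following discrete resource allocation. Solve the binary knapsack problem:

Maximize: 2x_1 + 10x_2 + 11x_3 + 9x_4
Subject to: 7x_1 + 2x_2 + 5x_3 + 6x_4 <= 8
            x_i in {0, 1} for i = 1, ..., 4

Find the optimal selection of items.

Items: item 1 (v=2, w=7), item 2 (v=10, w=2), item 3 (v=11, w=5), item 4 (v=9, w=6)
Capacity: 8
Checking all 16 subsets (w = total weight, v = total value):
  {}: w = 0, v = 0
  {1}: w = 7, v = 2
  {2}: w = 2, v = 10
  {3}: w = 5, v = 11
  {4}: w = 6, v = 9
  {1, 2}: w = 9 > 8, infeasible
  {1, 3}: w = 12 > 8, infeasible
  {1, 4}: w = 13 > 8, infeasible
  {2, 3}: w = 7, v = 21
  {2, 4}: w = 8, v = 19
  {3, 4}: w = 11 > 8, infeasible
  {1, 2, 3}: w = 14 > 8, infeasible
  {1, 2, 4}: w = 15 > 8, infeasible
  {1, 3, 4}: w = 18 > 8, infeasible
  {2, 3, 4}: w = 13 > 8, infeasible
  {1, 2, 3, 4}: w = 20 > 8, infeasible
Best feasible subset: items [2, 3]
Total weight: 7 <= 8, total value: 21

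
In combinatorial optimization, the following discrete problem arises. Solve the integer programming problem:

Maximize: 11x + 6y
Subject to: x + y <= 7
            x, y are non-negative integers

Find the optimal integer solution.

Objective: 11x + 6y, constraint: x + y <= 7
Coefficient of x is 11 >= coefficient of y is 6, so allocate the entire budget to x.
Optimal: x = 7, y = 0, value = 77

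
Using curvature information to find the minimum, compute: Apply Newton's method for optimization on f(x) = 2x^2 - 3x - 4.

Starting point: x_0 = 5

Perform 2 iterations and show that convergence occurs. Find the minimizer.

f(x) = 2x^2 - 3x - 4, f'(x) = 4x + (-3), f''(x) = 4
Step 1: f'(5) = 17, x_1 = 5 - 17/4 = 3/4
Step 2: f'(3/4) = 0, x_2 = 3/4 (converged)
Newton's method converges in 1 step for quadratics.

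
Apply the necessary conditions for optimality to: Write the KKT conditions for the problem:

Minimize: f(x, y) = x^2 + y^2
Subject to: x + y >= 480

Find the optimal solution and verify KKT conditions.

KKT conditions for min x^2 + y^2 s.t. x + y >= 480:
Stationarity: 2x = mu, 2y = mu
So x = y = mu/2.
Complementary slackness: mu*(x + y - 480) = 0
Primal feasibility: x + y >= 480; dual feasibility: mu >= 0
If mu = 0 then x = y = 0, but 0 + 0 < 480 is infeasible, so the constraint is active.
Constraint active: x + y = 2*(mu/2) = 480 => mu = 480
x = y = 240, f = 115200
Verify: stationarity 2*240 = 480 = mu; primal 240 + 240 = 480 >= 480; dual mu = 480 >= 0; complementary slackness 480*(480 - 480) = 0. All KKT conditions hold.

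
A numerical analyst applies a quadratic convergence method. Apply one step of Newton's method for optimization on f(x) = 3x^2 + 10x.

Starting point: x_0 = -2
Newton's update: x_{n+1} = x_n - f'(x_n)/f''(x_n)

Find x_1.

f(x) = 3x^2 + 10x
f'(x) = 6x + (10), f''(x) = 6
Newton step: x_1 = x_0 - f'(x_0)/f''(x_0)
f'(-2) = -2
x_1 = -2 - -2/6 = -5/3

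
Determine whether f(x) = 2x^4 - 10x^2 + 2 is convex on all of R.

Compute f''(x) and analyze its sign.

f(x) = 2x^4 - 10x^2 + 2
f'(x) = 8x^3 + -20x
f''(x) = 24x^2 + -20
f''(0) = -20 < 0, so not convex near x = 0
Therefore, f is not globally convex on R.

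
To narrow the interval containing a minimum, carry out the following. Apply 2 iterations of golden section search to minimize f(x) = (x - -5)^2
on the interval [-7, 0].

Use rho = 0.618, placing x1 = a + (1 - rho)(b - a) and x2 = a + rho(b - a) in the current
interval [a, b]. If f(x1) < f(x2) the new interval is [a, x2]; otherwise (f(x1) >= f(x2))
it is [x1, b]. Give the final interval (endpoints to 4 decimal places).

Golden section search for min of f(x) = (x - -5)^2 on [-7, 0].
Each step: x1 = a + (1 - rho)(b - a), x2 = a + rho(b - a); if f(x1) < f(x2) keep [a, x2], otherwise keep [x1, b].
Step 1: [-7.0000, 0.0000], x1=-4.3260 (f=0.4543), x2=-2.6740 (f=5.4103); f(x1) < f(x2) => keep [-7.0000, -2.6740]
Step 2: [-7.0000, -2.6740], x1=-5.3475 (f=0.1207), x2=-4.3265 (f=0.4536); f(x1) < f(x2) => keep [-7.0000, -4.3265]
Final interval: [-7.0000, -4.3265]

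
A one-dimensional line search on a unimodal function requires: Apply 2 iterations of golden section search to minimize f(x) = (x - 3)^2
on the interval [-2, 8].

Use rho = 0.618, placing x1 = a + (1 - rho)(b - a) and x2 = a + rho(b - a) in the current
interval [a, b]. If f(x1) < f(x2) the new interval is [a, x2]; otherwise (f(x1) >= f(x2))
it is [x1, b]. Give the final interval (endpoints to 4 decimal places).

Golden section search for min of f(x) = (x - 3)^2 on [-2, 8].
Each step: x1 = a + (1 - rho)(b - a), x2 = a + rho(b - a); if f(x1) < f(x2) keep [a, x2], otherwise keep [x1, b].
Step 1: [-2.0000, 8.0000], x1=1.8200 (f=1.3924), x2=4.1800 (f=1.3924); f(x1) = f(x2) (tie, not '<') => keep [1.8200, 8.0000]
Step 2: [1.8200, 8.0000], x1=4.1808 (f=1.3942), x2=5.6392 (f=6.9656); f(x1) < f(x2) => keep [1.8200, 5.6392]
Final interval: [1.8200, 5.6392]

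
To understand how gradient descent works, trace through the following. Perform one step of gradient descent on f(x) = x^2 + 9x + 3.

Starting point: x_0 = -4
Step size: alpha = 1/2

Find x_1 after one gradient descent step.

f(x) = x^2 + 9x + 3
f'(x) = 2x + 9
f'(-4) = 2*-4 + (9) = 1
x_1 = x_0 - alpha * f'(x_0) = -4 - 1/2 * 1 = -9/2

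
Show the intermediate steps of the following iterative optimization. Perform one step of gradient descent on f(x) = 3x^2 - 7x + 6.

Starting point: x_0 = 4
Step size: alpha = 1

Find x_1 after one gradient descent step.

f(x) = 3x^2 - 7x + 6
f'(x) = 6x - 7
f'(4) = 6*4 + (-7) = 17
x_1 = x_0 - alpha * f'(x_0) = 4 - 1 * 17 = -13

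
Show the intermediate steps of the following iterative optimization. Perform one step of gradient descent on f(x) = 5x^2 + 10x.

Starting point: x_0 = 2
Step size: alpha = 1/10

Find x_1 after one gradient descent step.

f(x) = 5x^2 + 10x
f'(x) = 10x + 10
f'(2) = 10*2 + (10) = 30
x_1 = x_0 - alpha * f'(x_0) = 2 - 1/10 * 30 = -1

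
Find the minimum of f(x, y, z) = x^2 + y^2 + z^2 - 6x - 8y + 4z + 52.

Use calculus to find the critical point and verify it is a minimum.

f(x,y,z) = x^2 + y^2 + z^2 - 6x - 8y + 4z + 52
df/dx = 2x + (-6) = 0 => x = 3
df/dy = 2y + (-8) = 0 => y = 4
df/dz = 2z + (4) = 0 => z = -2
f(3,4,-2) = 1*(3)^2 + 1*(4)^2 + 1*(-2)^2 + -6*(3) + -8*(4) + 4*(-2) + 52 = 23
Hessian is diagonal with entries 2, 2, 2 > 0, confirmed minimum.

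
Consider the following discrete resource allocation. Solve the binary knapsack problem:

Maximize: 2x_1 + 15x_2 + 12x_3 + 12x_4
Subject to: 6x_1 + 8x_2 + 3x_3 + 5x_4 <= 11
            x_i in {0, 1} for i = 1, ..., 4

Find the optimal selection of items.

Items: item 1 (v=2, w=6), item 2 (v=15, w=8), item 3 (v=12, w=3), item 4 (v=12, w=5)
Capacity: 11
Checking all 16 subsets (w = total weight, v = total value):
  {}: w = 0, v = 0
  {1}: w = 6, v = 2
  {2}: w = 8, v = 15
  {3}: w = 3, v = 12
  {4}: w = 5, v = 12
  {1, 2}: w = 14 > 11, infeasible
  {1, 3}: w = 9, v = 14
  {1, 4}: w = 11, v = 14
  {2, 3}: w = 11, v = 27
  {2, 4}: w = 13 > 11, infeasible
  {3, 4}: w = 8, v = 24
  {1, 2, 3}: w = 17 > 11, infeasible
  {1, 2, 4}: w = 19 > 11, infeasible
  {1, 3, 4}: w = 14 > 11, infeasible
  {2, 3, 4}: w = 16 > 11, infeasible
  {1, 2, 3, 4}: w = 22 > 11, infeasible
Best feasible subset: items [2, 3]
Total weight: 11 <= 11, total value: 27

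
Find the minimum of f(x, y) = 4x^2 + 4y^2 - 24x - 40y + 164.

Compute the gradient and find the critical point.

f(x,y) = 4x^2 + 4y^2 - 24x - 40y + 164
df/dx = 8x + (-24) = 0  =>  x = 3
df/dy = 8y + (-40) = 0  =>  y = 5
f(3, 5) = 4*(3)^2 + 4*(5)^2 + -24*(3) + -40*(5) + 164 = 28
Hessian is diagonal with entries 8, 8 > 0, so this is a minimum.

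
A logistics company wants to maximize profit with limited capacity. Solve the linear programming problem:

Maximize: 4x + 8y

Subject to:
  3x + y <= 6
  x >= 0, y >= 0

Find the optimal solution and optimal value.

The feasible region has vertices at [(0, 0), (2, 0), (0, 6)].
Checking objective 4x + 8y at each vertex:
  (0, 0): 4*0 + 8*0 = 0
  (2, 0): 4*2 + 8*0 = 8
  (0, 6): 4*0 + 8*6 = 48
Maximum is 48 at (0, 6).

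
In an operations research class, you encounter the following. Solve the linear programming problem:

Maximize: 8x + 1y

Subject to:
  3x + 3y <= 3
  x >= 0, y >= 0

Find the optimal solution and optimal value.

The feasible region has vertices at [(0, 0), (1, 0), (0, 1)].
Checking objective 8x + 1y at each vertex:
  (0, 0): 8*0 + 1*0 = 0
  (1, 0): 8*1 + 1*0 = 8
  (0, 1): 8*0 + 1*1 = 1
Maximum is 8 at (1, 0).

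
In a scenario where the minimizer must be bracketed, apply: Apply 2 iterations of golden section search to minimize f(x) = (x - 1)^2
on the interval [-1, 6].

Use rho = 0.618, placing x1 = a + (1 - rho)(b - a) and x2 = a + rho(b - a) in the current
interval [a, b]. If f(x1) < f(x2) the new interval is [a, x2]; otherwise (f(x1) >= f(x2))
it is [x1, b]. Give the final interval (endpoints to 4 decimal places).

Golden section search for min of f(x) = (x - 1)^2 on [-1, 6].
Each step: x1 = a + (1 - rho)(b - a), x2 = a + rho(b - a); if f(x1) < f(x2) keep [a, x2], otherwise keep [x1, b].
Step 1: [-1.0000, 6.0000], x1=1.6740 (f=0.4543), x2=3.3260 (f=5.4103); f(x1) < f(x2) => keep [-1.0000, 3.3260]
Step 2: [-1.0000, 3.3260], x1=0.6525 (f=0.1207), x2=1.6735 (f=0.4536); f(x1) < f(x2) => keep [-1.0000, 1.6735]
Final interval: [-1.0000, 1.6735]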